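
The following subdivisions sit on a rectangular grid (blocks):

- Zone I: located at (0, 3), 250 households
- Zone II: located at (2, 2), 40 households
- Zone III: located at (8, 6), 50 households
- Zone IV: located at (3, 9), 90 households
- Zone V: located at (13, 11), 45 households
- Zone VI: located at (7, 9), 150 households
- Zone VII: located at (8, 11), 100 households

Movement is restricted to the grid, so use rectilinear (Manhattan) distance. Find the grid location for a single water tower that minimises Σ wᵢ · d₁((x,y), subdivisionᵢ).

(3, 9)

Manhattan distance separates: Σwᵢ(|x−xᵢ|+|y−yᵢ|) = Σwᵢ|x−xᵢ| + Σwᵢ|y−yᵢ|, so x and y are optimised independently as 1-D weighted medians.
Total weight W = 725; half = 362.5.
x-coordinate, sorted with cumulative weight:
  x=0 (Zone I, w=250) cum 250
  x=2 (Zone II, w=40) cum 290
  x=3 (Zone IV, w=90) cum 380  ← median
  x=7 (Zone VI, w=150) cum 530
  x=8 (Zone III, w=50) cum 580
  x=8 (Zone VII, w=100) cum 680
  x=13 (Zone V, w=45) cum 725
⇒ x* = 3
y-coordinate, sorted with cumulative weight:
  y=2 (Zone II, w=40) cum 40
  y=3 (Zone I, w=250) cum 290
  y=6 (Zone III, w=50) cum 340
  y=9 (Zone IV, w=90) cum 430  ← median
  y=9 (Zone VI, w=150) cum 580
  y=11 (Zone V, w=45) cum 625
  y=11 (Zone VII, w=100) cum 725
⇒ y* = 9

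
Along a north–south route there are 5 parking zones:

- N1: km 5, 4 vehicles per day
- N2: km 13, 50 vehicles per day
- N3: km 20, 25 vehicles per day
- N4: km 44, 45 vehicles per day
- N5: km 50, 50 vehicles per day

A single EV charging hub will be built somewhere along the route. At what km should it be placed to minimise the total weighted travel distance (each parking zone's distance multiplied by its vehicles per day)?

x = 44

For a sum of weighted absolute distances on a line, the optimum is the weighted median (not the mean). Total weight W = 174; half-weight = 87.
Sort by position and accumulate weight:
  km 5 (N1, w=4) → cum 4
  km 13 (N2, w=50) → cum 54
  km 20 (N3, w=25) → cum 79
  km 44 (N4, w=45) → cum 124  ≥ 87 → median here
  km 50 (N5, w=50) → cum 174
Optimal location: km 44.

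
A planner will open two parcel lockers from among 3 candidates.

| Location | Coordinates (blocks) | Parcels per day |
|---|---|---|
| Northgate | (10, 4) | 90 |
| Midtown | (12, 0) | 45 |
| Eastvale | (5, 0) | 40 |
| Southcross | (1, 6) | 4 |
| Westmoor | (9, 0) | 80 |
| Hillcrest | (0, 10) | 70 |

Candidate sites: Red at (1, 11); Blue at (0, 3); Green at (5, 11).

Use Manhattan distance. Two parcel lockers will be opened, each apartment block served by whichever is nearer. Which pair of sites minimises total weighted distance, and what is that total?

{Red, Blue}, total 3101

Evaluate every pair (each demand assigned to the nearer of the two):
  {Red, Blue}: total = 3101
  {Blue, Green}: total = 3381
  {Red, Green}: total = 3690
Best pair: {Red, Blue} with total 3101.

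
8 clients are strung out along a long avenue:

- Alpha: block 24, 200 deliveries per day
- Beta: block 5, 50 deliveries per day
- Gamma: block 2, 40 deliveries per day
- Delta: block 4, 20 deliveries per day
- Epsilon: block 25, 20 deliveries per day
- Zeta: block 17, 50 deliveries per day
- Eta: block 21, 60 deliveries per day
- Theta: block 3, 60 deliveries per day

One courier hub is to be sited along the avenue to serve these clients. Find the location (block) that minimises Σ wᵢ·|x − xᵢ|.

For a sum of weighted absolute distances on a line, the optimum is the weighted median (not the mean). Total weight W = 500; half-weight = 250.
Sort by position and accumulate weight:
  block 2 (Gamma, w=40) → cum 40
  block 3 (Theta, w=60) → cum 100
  block 4 (Delta, w=20) → cum 120
  block 5 (Beta, w=50) → cum 170
  block 17 (Zeta, w=50) → cum 220
  block 21 (Eta, w=60) → cum 280  ≥ 250 → median here
  block 24 (Alpha, w=200) → cum 480
  block 25 (Epsilon, w=20) → cum 500
Optimal location: block 21.

x = 21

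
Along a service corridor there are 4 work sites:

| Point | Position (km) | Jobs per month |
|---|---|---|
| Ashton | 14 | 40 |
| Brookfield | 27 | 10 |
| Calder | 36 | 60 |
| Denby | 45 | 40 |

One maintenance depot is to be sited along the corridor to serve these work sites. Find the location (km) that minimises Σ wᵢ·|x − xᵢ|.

x = 36

For a sum of weighted absolute distances on a line, the optimum is the weighted median (not the mean). Total weight W = 150; half-weight = 75.
Sort by position and accumulate weight:
  km 14 (Ashton, w=40) → cum 40
  km 27 (Brookfield, w=10) → cum 50
  km 36 (Calder, w=60) → cum 110  ≥ 75 → median here
  km 45 (Denby, w=40) → cum 150
Optimal location: km 36.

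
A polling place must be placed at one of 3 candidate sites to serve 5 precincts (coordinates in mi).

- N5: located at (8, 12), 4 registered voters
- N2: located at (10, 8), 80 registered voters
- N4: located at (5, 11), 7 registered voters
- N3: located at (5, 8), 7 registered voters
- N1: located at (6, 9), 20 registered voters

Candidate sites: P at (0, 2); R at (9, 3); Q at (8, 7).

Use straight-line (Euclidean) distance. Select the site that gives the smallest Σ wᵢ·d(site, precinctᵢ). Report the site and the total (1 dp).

Total weighted distance at each candidate:
  P (0, 2): total = 1295.3
  R (9, 3): total = 685.7
  Q (8, 7): total = 312.6
Minimum is at Q with total 312.6 mi.

Q, total 312.6 mi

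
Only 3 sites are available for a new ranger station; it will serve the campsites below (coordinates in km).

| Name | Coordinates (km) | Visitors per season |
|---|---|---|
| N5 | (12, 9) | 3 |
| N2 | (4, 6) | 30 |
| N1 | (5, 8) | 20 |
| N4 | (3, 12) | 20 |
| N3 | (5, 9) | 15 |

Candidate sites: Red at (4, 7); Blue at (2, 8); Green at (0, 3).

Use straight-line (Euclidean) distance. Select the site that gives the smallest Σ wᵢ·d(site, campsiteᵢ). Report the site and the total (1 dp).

Red, total 218.5 km

Total weighted distance at each candidate:
  Red (4, 7): total = 218.5
  Blue (2, 8): total = 304.9
  Green (0, 3): total = 638.6
Minimum is at Red with total 218.5 km.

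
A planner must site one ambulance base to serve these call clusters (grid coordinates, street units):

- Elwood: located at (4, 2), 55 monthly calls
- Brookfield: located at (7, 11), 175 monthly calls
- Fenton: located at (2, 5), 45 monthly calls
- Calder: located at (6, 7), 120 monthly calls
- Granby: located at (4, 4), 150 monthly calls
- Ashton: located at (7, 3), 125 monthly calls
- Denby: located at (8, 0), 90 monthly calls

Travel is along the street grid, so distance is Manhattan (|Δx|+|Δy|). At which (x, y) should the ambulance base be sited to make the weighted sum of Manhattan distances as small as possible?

Manhattan distance separates: Σwᵢ(|x−xᵢ|+|y−yᵢ|) = Σwᵢ|x−xᵢ| + Σwᵢ|y−yᵢ|, so x and y are optimised independently as 1-D weighted medians.
Total weight W = 760; half = 380.
x-coordinate, sorted with cumulative weight:
  x=2 (Fenton, w=45) cum 45
  x=4 (Elwood, w=55) cum 100
  x=4 (Granby, w=150) cum 250
  x=6 (Calder, w=120) cum 370
  x=7 (Brookfield, w=175) cum 545  ← median
  x=7 (Ashton, w=125) cum 670
  x=8 (Denby, w=90) cum 760
⇒ x* = 7
y-coordinate, sorted with cumulative weight:
  y=0 (Denby, w=90) cum 90
  y=2 (Elwood, w=55) cum 145
  y=3 (Ashton, w=125) cum 270
  y=4 (Granby, w=150) cum 420  ← median
  y=5 (Fenton, w=45) cum 465
  y=7 (Calder, w=120) cum 585
  y=11 (Brookfield, w=175) cum 760
⇒ y* = 4

(7, 4)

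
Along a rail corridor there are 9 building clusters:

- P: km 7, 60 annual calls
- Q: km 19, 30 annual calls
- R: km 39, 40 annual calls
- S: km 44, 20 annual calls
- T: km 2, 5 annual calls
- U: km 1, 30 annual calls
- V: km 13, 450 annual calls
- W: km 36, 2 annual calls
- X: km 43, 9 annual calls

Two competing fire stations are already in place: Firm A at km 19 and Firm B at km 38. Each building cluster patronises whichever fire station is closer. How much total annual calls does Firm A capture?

The indifferent point is the midpoint (19+38)/2 = 28.5; building clusters left of it (closer to Firm A at 19) go to Firm A, those right go to Firm B.
  U at 1 (w=30) → Firm A
  T at 2 (w=5) → Firm A
  P at 7 (w=60) → Firm A
  V at 13 (w=450) → Firm A
  Q at 19 (w=30) → Firm A
  W at 36 (w=2) → Firm B
  R at 39 (w=40) → Firm B
  X at 43 (w=9) → Firm B
  S at 44 (w=20) → Firm B
Firm A captures 575; Firm B captures 71.

575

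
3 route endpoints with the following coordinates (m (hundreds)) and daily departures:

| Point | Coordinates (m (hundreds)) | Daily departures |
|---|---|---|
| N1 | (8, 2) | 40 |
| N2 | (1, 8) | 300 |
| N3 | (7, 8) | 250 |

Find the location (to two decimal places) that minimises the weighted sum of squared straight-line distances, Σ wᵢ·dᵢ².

(4.02, 7.59)

The minimiser of Σwᵢ‖p−pᵢ‖² is the weighted centroid p* = (Σwᵢpᵢ)/(Σwᵢ).
Σwᵢ = 590.
Σwᵢxᵢ = 40·8 + 300·1 + 250·7 = 2370.
Σwᵢyᵢ = 40·2 + 300·8 + 250·8 = 4480.
x* = 2370/590 = 4.02, y* = 4480/590 = 7.59.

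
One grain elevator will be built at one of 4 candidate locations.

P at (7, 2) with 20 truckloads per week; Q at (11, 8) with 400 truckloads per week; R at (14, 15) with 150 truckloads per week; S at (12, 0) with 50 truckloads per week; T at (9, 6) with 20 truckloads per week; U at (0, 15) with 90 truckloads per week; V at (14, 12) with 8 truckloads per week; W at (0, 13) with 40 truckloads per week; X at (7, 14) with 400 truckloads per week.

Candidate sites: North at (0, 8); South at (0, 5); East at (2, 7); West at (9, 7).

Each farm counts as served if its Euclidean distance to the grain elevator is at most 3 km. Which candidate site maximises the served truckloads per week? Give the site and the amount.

West, covering 420

Coverage radius r = 3 km; a point is covered iff (Δx)²+(Δy)² ≤ 3² = 9.
  North (0, 8): covers {none} → 0
  South (0, 5): covers {none} → 0
  East (2, 7): covers {none} → 0
  West (9, 7): covers {Q, T} → 420
Maximum coverage at West: 420 truckloads per week.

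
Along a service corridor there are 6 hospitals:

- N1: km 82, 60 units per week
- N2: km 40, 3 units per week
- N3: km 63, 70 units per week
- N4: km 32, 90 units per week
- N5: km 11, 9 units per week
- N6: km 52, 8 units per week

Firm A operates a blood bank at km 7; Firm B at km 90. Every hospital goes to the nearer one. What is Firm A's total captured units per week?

102

The indifferent point is the midpoint (7+90)/2 = 48.5; hospitals left of it (closer to Firm A at 7) go to Firm A, those right go to Firm B.
  N5 at 11 (w=9) → Firm A
  N4 at 32 (w=90) → Firm A
  N2 at 40 (w=3) → Firm A
  N6 at 52 (w=8) → Firm B
  N3 at 63 (w=70) → Firm B
  N1 at 82 (w=60) → Firm B
Firm A captures 102; Firm B captures 138.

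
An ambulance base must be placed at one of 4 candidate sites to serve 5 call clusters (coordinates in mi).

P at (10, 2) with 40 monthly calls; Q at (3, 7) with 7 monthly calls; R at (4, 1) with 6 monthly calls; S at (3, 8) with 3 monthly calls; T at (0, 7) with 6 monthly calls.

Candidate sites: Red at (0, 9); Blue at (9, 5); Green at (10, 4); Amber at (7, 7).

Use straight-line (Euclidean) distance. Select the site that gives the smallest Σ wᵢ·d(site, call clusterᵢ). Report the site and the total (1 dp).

Total weighted distance at each candidate:
  Red (0, 9): total = 588.7
  Blue (9, 5): total = 284.6
  Green (10, 4): total = 260.4
  Amber (7, 7): total = 355.9
Minimum is at Green with total 260.4 mi.

Green, total 260.4 mi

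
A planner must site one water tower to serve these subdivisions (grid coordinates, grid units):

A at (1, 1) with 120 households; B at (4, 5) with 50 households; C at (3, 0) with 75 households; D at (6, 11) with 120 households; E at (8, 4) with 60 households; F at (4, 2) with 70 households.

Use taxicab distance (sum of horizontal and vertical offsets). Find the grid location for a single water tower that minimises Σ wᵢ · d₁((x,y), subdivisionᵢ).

(4, 2)

Manhattan distance separates: Σwᵢ(|x−xᵢ|+|y−yᵢ|) = Σwᵢ|x−xᵢ| + Σwᵢ|y−yᵢ|, so x and y are optimised independently as 1-D weighted medians.
Total weight W = 495; half = 247.5.
x-coordinate, sorted with cumulative weight:
  x=1 (A, w=120) cum 120
  x=3 (C, w=75) cum 195
  x=4 (B, w=50) cum 245
  x=4 (F, w=70) cum 315  ← median
  x=6 (D, w=120) cum 435
  x=8 (E, w=60) cum 495
⇒ x* = 4
y-coordinate, sorted with cumulative weight:
  y=0 (C, w=75) cum 75
  y=1 (A, w=120) cum 195
  y=2 (F, w=70) cum 265  ← median
  y=4 (E, w=60) cum 325
  y=5 (B, w=50) cum 375
  y=11 (D, w=120) cum 495
⇒ y* = 2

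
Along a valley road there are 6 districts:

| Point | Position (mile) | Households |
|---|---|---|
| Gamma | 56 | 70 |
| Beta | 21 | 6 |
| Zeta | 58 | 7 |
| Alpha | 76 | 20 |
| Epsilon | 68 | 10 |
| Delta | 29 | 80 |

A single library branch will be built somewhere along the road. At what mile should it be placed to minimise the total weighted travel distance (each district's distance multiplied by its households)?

x = 56

For a sum of weighted absolute distances on a line, the optimum is the weighted median (not the mean). Total weight W = 193; half-weight = 96.5.
Sort by position and accumulate weight:
  mile 21 (Beta, w=6) → cum 6
  mile 29 (Delta, w=80) → cum 86
  mile 56 (Gamma, w=70) → cum 156  ≥ 96.5 → median here
  mile 58 (Zeta, w=7) → cum 163
  mile 68 (Epsilon, w=10) → cum 173
  mile 76 (Alpha, w=20) → cum 193
Optimal location: mile 56.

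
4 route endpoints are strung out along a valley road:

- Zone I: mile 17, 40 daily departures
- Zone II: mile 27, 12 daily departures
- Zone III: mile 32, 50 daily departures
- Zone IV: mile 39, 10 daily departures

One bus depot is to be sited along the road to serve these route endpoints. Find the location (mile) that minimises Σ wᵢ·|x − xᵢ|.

x = 32

For a sum of weighted absolute distances on a line, the optimum is the weighted median (not the mean). Total weight W = 112; half-weight = 56.
Sort by position and accumulate weight:
  mile 17 (Zone I, w=40) → cum 40
  mile 27 (Zone II, w=12) → cum 52
  mile 32 (Zone III, w=50) → cum 102  ≥ 56 → median here
  mile 39 (Zone IV, w=10) → cum 112
Optimal location: mile 32.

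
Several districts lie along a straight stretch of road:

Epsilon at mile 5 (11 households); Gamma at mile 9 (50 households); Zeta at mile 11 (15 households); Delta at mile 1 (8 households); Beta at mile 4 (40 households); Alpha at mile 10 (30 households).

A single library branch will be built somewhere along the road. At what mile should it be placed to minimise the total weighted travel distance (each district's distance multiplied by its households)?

x = 9

For a sum of weighted absolute distances on a line, the optimum is the weighted median (not the mean). Total weight W = 154; half-weight = 77.
Sort by position and accumulate weight:
  mile 1 (Delta, w=8) → cum 8
  mile 4 (Beta, w=40) → cum 48
  mile 5 (Epsilon, w=11) → cum 59
  mile 9 (Gamma, w=50) → cum 109  ≥ 77 → median here
  mile 10 (Alpha, w=30) → cum 139
  mile 11 (Zeta, w=15) → cum 154
Optimal location: mile 9.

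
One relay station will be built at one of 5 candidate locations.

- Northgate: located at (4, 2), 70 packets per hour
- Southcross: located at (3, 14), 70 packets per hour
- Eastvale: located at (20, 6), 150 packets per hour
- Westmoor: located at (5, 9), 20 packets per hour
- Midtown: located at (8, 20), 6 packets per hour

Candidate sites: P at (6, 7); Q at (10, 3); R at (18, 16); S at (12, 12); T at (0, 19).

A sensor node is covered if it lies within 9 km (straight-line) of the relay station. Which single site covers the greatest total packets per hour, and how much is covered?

P, covering 160

Coverage radius r = 9 km; a point is covered iff (Δx)²+(Δy)² ≤ 9² = 81.
  P (6, 7): covers {Northgate, Southcross, Westmoor} → 160
  Q (10, 3): covers {Northgate, Westmoor} → 90
  R (18, 16): covers {none} → 0
  S (12, 12): covers {Westmoor, Midtown} → 26
  T (0, 19): covers {Southcross, Midtown} → 76
Maximum coverage at P: 160 packets per hour.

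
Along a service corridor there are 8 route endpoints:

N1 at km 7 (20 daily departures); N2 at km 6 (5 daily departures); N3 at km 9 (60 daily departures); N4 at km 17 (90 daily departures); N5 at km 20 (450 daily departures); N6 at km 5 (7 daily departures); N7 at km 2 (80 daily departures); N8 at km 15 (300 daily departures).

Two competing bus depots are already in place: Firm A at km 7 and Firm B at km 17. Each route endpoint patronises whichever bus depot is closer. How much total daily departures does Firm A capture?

The indifferent point is the midpoint (7+17)/2 = 12; route endpoints left of it (closer to Firm A at 7) go to Firm A, those right go to Firm B.
  N7 at 2 (w=80) → Firm A
  N6 at 5 (w=7) → Firm A
  N2 at 6 (w=5) → Firm A
  N1 at 7 (w=20) → Firm A
  N3 at 9 (w=60) → Firm A
  N8 at 15 (w=300) → Firm B
  N4 at 17 (w=90) → Firm B
  N5 at 20 (w=450) → Firm B
Firm A captures 172; Firm B captures 840.

172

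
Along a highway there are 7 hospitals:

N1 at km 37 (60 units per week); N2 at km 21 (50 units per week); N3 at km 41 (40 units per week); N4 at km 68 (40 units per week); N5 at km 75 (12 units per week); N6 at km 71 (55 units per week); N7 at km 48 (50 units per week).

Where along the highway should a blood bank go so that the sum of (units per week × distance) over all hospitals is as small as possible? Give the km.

For a sum of weighted absolute distances on a line, the optimum is the weighted median (not the mean). Total weight W = 307; half-weight = 153.5.
Sort by position and accumulate weight:
  km 21 (N2, w=50) → cum 50
  km 37 (N1, w=60) → cum 110
  km 41 (N3, w=40) → cum 150
  km 48 (N7, w=50) → cum 200  ≥ 153.5 → median here
  km 68 (N4, w=40) → cum 240
  km 71 (N6, w=55) → cum 295
  km 75 (N5, w=12) → cum 307
Optimal location: km 48.

x = 48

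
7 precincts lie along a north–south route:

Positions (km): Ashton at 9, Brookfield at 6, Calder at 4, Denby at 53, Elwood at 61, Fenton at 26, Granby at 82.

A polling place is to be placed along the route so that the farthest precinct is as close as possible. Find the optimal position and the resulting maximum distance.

The 1-center on a line is the midpoint of the two extreme points: leftmost at 4, rightmost at 82.
Optimal location = (4 + 82)/2 = 43; maximum distance = (82 − 4)/2 = 39.

location 43, max distance 39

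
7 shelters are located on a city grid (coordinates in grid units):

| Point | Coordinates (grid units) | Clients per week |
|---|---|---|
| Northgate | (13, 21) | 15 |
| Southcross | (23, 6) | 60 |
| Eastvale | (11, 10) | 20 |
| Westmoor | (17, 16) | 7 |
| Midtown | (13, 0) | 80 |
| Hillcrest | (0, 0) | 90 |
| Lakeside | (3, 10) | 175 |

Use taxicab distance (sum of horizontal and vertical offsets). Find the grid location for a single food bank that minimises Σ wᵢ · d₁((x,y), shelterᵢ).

(3, 6)

Manhattan distance separates: Σwᵢ(|x−xᵢ|+|y−yᵢ|) = Σwᵢ|x−xᵢ| + Σwᵢ|y−yᵢ|, so x and y are optimised independently as 1-D weighted medians.
Total weight W = 447; half = 223.5.
x-coordinate, sorted with cumulative weight:
  x=0 (Hillcrest, w=90) cum 90
  x=3 (Lakeside, w=175) cum 265  ← median
  x=11 (Eastvale, w=20) cum 285
  x=13 (Northgate, w=15) cum 300
  x=13 (Midtown, w=80) cum 380
  x=17 (Westmoor, w=7) cum 387
  x=23 (Southcross, w=60) cum 447
⇒ x* = 3
y-coordinate, sorted with cumulative weight:
  y=0 (Midtown, w=80) cum 80
  y=0 (Hillcrest, w=90) cum 170
  y=6 (Southcross, w=60) cum 230  ← median
  y=10 (Eastvale, w=20) cum 250
  y=10 (Lakeside, w=175) cum 425
  y=16 (Westmoor, w=7) cum 432
  y=21 (Northgate, w=15) cum 447
⇒ y* = 6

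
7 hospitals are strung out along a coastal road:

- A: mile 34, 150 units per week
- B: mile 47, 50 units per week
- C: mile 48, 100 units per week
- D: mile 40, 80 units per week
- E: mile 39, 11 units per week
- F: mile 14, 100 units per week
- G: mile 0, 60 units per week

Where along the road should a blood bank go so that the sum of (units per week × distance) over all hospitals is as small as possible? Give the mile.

For a sum of weighted absolute distances on a line, the optimum is the weighted median (not the mean). Total weight W = 551; half-weight = 275.5.
Sort by position and accumulate weight:
  mile 0 (G, w=60) → cum 60
  mile 14 (F, w=100) → cum 160
  mile 34 (A, w=150) → cum 310  ≥ 275.5 → median here
  mile 39 (E, w=11) → cum 321
  mile 40 (D, w=80) → cum 401
  mile 47 (B, w=50) → cum 451
  mile 48 (C, w=100) → cum 551
Optimal location: mile 34.

x = 34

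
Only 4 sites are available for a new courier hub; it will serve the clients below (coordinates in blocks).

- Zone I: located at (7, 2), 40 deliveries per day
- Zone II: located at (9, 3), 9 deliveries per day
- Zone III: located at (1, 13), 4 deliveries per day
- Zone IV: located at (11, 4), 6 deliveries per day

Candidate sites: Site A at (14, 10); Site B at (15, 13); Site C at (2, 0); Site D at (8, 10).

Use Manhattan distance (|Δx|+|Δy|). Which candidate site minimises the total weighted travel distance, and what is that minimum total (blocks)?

Total weighted distance at each candidate:
  Site A (14, 10): total = 826
  Site B (15, 13): total = 1038
  Site C (2, 0): total = 504
  Site D (8, 10): total = 526
Minimum is at Site C with total 504 blocks.

Site C, total 504 blocks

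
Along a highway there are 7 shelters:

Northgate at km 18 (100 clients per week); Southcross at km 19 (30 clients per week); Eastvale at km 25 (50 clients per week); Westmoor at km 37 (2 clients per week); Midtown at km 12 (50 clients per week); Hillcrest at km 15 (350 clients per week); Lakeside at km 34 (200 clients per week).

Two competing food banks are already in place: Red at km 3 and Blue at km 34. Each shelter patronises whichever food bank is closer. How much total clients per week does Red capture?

500

The indifferent point is the midpoint (3+34)/2 = 18.5; shelters left of it (closer to Red at 3) go to Red, those right go to Blue.
  Midtown at 12 (w=50) → Red
  Hillcrest at 15 (w=350) → Red
  Northgate at 18 (w=100) → Red
  Southcross at 19 (w=30) → Blue
  Eastvale at 25 (w=50) → Blue
  Lakeside at 34 (w=200) → Blue
  Westmoor at 37 (w=2) → Blue
Red captures 500; Blue captures 282.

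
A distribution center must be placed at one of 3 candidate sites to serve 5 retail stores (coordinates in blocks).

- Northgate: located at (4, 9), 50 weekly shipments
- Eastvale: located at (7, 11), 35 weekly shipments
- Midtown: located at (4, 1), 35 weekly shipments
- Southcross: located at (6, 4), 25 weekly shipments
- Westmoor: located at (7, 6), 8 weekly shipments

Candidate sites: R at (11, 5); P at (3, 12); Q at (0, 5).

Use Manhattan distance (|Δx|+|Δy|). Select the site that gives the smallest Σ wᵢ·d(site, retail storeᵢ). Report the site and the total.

P, total 1150 blocks

Total weighted distance at each candidate:
  R (11, 5): total = 1475
  P (3, 12): total = 1150
  Q (0, 5): total = 1374
Minimum is at P with total 1150 blocks.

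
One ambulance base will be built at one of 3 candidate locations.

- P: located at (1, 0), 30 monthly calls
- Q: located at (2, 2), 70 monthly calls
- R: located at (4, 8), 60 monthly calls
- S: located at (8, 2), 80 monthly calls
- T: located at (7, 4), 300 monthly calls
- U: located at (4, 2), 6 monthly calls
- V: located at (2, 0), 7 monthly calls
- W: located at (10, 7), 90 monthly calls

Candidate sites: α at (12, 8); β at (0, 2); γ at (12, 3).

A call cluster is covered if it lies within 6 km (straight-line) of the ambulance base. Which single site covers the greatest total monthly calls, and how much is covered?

Coverage radius r = 6 km; a point is covered iff (Δx)²+(Δy)² ≤ 6² = 36.
  α (12, 8): covers {W} → 90
  β (0, 2): covers {P, Q, U, V} → 113
  γ (12, 3): covers {S, T, W} → 470
Maximum coverage at γ: 470 monthly calls.

γ, covering 470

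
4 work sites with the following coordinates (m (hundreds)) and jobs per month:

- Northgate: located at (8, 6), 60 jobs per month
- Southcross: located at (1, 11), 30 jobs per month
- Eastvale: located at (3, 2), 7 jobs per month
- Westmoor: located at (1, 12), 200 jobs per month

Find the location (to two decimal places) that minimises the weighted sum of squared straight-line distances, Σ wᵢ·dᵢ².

The minimiser of Σwᵢ‖p−pᵢ‖² is the weighted centroid p* = (Σwᵢpᵢ)/(Σwᵢ).
Σwᵢ = 297.
Σwᵢxᵢ = 60·8 + 30·1 + 7·3 + 200·1 = 731.
Σwᵢyᵢ = 60·6 + 30·11 + 7·2 + 200·12 = 3104.
x* = 731/297 = 2.46, y* = 3104/297 = 10.45.

(2.46, 10.45)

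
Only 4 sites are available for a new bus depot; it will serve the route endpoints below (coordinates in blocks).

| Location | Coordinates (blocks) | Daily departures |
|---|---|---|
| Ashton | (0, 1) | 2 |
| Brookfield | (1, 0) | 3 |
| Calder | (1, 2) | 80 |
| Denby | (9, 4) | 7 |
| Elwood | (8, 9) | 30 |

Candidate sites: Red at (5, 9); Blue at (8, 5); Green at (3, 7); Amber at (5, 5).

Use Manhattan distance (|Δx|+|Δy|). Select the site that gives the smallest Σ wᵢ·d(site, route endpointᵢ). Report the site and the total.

Total weighted distance at each candidate:
  Red (5, 9): total = 1098
  Blue (8, 5): total = 994
  Green (3, 7): total = 878
  Amber (5, 5): total = 850
Minimum is at Amber with total 850 blocks.

Amber, total 850 blocks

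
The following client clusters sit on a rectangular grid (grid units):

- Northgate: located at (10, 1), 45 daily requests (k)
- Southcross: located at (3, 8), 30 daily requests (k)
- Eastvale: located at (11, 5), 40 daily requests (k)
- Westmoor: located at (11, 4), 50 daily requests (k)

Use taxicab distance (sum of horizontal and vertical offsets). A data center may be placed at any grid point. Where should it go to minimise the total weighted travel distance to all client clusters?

(11, 4)

Manhattan distance separates: Σwᵢ(|x−xᵢ|+|y−yᵢ|) = Σwᵢ|x−xᵢ| + Σwᵢ|y−yᵢ|, so x and y are optimised independently as 1-D weighted medians.
Total weight W = 165; half = 82.5.
x-coordinate, sorted with cumulative weight:
  x=3 (Southcross, w=30) cum 30
  x=10 (Northgate, w=45) cum 75
  x=11 (Eastvale, w=40) cum 115  ← median
  x=11 (Westmoor, w=50) cum 165
⇒ x* = 11
y-coordinate, sorted with cumulative weight:
  y=1 (Northgate, w=45) cum 45
  y=4 (Westmoor, w=50) cum 95  ← median
  y=5 (Eastvale, w=40) cum 135
  y=8 (Southcross, w=30) cum 165
⇒ y* = 4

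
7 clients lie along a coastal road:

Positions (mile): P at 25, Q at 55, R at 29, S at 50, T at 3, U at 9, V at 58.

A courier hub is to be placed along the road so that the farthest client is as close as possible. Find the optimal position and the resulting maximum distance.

location 30.5, max distance 27.5

The 1-center on a line is the midpoint of the two extreme points: leftmost at 3, rightmost at 58.
Optimal location = (3 + 58)/2 = 30.5; maximum distance = (58 − 3)/2 = 27.5.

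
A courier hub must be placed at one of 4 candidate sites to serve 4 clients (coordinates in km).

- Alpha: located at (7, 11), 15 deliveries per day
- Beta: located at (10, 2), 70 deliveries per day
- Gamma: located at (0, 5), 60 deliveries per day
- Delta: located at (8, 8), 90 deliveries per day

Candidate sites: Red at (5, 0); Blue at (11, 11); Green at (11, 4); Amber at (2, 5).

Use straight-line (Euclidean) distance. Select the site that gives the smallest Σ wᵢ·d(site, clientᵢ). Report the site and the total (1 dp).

Green, total 1390.2 km

Total weighted distance at each candidate:
  Red (5, 0): total = 1737.9
  Blue (11, 11): total = 1827.5
  Green (11, 4): total = 1390.2
  Amber (2, 5): total = 1439.0
Minimum is at Green with total 1390.2 km.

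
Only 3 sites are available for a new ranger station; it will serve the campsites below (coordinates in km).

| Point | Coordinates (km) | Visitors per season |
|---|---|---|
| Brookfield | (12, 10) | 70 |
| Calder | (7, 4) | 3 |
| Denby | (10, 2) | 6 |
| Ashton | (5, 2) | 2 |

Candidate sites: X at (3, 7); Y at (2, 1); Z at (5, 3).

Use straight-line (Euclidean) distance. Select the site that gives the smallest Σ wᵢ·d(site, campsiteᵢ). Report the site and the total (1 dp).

Total weighted distance at each candidate:
  X (3, 7): total = 741.5
  Y (2, 1): total = 1013.9
  Z (5, 3): total = 732.3
Minimum is at Z with total 732.3 km.

Z, total 732.3 km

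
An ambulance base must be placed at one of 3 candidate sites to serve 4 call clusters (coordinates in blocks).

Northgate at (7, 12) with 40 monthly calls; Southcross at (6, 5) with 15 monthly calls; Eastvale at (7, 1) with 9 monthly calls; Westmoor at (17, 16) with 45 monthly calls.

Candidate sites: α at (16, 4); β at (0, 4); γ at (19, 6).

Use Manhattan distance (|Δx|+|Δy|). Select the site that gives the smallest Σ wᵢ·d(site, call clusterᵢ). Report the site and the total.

Total weighted distance at each candidate:
  α (16, 4): total = 1538
  β (0, 4): total = 2100
  γ (19, 6): total = 1623
Minimum is at α with total 1538 blocks.

α, total 1538 blocks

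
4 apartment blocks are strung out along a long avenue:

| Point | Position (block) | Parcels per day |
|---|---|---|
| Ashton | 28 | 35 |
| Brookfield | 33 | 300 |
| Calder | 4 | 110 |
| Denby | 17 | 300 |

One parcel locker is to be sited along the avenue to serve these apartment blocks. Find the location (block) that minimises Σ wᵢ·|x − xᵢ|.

x = 17

For a sum of weighted absolute distances on a line, the optimum is the weighted median (not the mean). Total weight W = 745; half-weight = 372.5.
Sort by position and accumulate weight:
  block 4 (Calder, w=110) → cum 110
  block 17 (Denby, w=300) → cum 410  ≥ 372.5 → median here
  block 28 (Ashton, w=35) → cum 445
  block 33 (Brookfield, w=300) → cum 745
Optimal location: block 17.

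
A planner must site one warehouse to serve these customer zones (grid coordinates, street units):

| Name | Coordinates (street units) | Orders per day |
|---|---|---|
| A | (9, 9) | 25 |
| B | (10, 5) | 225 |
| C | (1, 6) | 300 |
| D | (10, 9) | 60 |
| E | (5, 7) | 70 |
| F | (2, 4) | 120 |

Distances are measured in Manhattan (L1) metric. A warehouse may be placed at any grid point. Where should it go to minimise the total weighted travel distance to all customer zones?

(2, 6)

Manhattan distance separates: Σwᵢ(|x−xᵢ|+|y−yᵢ|) = Σwᵢ|x−xᵢ| + Σwᵢ|y−yᵢ|, so x and y are optimised independently as 1-D weighted medians.
Total weight W = 800; half = 400.
x-coordinate, sorted with cumulative weight:
  x=1 (C, w=300) cum 300
  x=2 (F, w=120) cum 420  ← median
  x=5 (E, w=70) cum 490
  x=9 (A, w=25) cum 515
  x=10 (B, w=225) cum 740
  x=10 (D, w=60) cum 800
⇒ x* = 2
y-coordinate, sorted with cumulative weight:
  y=4 (F, w=120) cum 120
  y=5 (B, w=225) cum 345
  y=6 (C, w=300) cum 645  ← median
  y=7 (E, w=70) cum 715
  y=9 (A, w=25) cum 740
  y=9 (D, w=60) cum 800
⇒ y* = 6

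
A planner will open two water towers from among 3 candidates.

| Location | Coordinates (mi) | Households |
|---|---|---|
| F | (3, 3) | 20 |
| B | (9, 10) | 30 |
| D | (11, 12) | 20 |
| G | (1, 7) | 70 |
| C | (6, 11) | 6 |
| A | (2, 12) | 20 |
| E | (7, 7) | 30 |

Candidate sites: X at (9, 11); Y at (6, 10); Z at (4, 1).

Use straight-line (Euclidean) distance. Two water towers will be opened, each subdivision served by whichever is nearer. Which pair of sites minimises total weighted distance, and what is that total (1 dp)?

Evaluate every pair (each demand assigned to the nearer of the two):
  {X, Y}: total = 825.5
  {Y, Z}: total = 840.9
  {X, Z}: total = 882.6
Best pair: {X, Y} with total 825.5.

{X, Y}, total 825.5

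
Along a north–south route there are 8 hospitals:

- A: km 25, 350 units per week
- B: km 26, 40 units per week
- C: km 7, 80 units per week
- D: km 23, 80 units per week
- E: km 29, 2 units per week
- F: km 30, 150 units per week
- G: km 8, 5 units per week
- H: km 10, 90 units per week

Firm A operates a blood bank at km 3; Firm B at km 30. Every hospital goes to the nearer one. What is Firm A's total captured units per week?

The indifferent point is the midpoint (3+30)/2 = 16.5; hospitals left of it (closer to Firm A at 3) go to Firm A, those right go to Firm B.
  C at 7 (w=80) → Firm A
  G at 8 (w=5) → Firm A
  H at 10 (w=90) → Firm A
  D at 23 (w=80) → Firm B
  A at 25 (w=350) → Firm B
  B at 26 (w=40) → Firm B
  E at 29 (w=2) → Firm B
  F at 30 (w=150) → Firm B
Firm A captures 175; Firm B captures 622.

175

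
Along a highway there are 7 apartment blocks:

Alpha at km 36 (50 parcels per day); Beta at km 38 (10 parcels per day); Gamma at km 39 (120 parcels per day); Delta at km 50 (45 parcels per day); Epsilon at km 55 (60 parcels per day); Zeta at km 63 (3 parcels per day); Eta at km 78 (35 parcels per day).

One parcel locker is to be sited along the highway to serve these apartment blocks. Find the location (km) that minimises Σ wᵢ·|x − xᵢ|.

x = 39

For a sum of weighted absolute distances on a line, the optimum is the weighted median (not the mean). Total weight W = 323; half-weight = 161.5.
Sort by position and accumulate weight:
  km 36 (Alpha, w=50) → cum 50
  km 38 (Beta, w=10) → cum 60
  km 39 (Gamma, w=120) → cum 180  ≥ 161.5 → median here
  km 50 (Delta, w=45) → cum 225
  km 55 (Epsilon, w=60) → cum 285
  km 63 (Zeta, w=3) → cum 288
  km 78 (Eta, w=35) → cum 323
Optimal location: km 39.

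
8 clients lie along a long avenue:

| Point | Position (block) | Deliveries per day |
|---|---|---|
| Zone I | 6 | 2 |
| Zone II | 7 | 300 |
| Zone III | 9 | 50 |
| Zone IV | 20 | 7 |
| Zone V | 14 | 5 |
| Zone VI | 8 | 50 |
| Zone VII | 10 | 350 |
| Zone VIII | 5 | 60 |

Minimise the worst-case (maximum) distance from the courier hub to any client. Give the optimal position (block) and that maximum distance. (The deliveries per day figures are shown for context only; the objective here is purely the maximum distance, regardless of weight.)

The 1-center on a line is the midpoint of the two extreme points: leftmost at 5, rightmost at 20.
Optimal location = (5 + 20)/2 = 12.5; maximum distance = (20 − 5)/2 = 7.5.

location 12.5, max distance 7.5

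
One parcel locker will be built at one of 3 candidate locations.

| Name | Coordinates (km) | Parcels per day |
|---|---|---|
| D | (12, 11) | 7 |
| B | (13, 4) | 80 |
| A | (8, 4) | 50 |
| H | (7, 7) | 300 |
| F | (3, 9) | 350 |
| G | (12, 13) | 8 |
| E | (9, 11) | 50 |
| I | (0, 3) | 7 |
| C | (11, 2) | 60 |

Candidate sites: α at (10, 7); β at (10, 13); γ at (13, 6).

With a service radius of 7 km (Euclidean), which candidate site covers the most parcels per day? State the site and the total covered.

Coverage radius r = 7 km; a point is covered iff (Δx)²+(Δy)² ≤ 7² = 49.
  α (10, 7): covers {D, B, A, H, G, E, C} → 555
  β (10, 13): covers {D, H, G, E} → 365
  γ (13, 6): covers {D, B, A, H, E, C} → 547
Maximum coverage at α: 555 parcels per day.

α, covering 555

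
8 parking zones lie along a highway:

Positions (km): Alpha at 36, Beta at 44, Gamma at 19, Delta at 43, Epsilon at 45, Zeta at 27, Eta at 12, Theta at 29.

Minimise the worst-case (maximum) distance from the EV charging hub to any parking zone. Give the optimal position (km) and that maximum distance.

location 28.5, max distance 16.5

The 1-center on a line is the midpoint of the two extreme points: leftmost at 12, rightmost at 45.
Optimal location = (12 + 45)/2 = 28.5; maximum distance = (45 − 12)/2 = 16.5.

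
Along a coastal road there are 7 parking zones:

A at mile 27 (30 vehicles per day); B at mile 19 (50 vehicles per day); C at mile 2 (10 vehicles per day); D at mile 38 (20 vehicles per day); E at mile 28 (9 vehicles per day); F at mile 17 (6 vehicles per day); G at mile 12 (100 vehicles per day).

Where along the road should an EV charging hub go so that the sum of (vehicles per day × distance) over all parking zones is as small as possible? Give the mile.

For a sum of weighted absolute distances on a line, the optimum is the weighted median (not the mean). Total weight W = 225; half-weight = 112.5.
Sort by position and accumulate weight:
  mile 2 (C, w=10) → cum 10
  mile 12 (G, w=100) → cum 110
  mile 17 (F, w=6) → cum 116  ≥ 112.5 → median here
  mile 19 (B, w=50) → cum 166
  mile 27 (A, w=30) → cum 196
  mile 28 (E, w=9) → cum 205
  mile 38 (D, w=20) → cum 225
Optimal location: mile 17.

x = 17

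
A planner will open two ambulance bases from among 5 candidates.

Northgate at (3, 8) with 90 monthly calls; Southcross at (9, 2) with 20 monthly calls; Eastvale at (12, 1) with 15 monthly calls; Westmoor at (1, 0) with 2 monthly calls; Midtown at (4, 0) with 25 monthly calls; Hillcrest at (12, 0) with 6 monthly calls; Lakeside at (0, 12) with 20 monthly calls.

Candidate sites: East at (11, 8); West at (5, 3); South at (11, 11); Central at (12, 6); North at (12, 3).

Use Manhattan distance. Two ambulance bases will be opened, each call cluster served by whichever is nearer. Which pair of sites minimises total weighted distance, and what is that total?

Evaluate every pair (each demand assigned to the nearer of the two):
  {West, North}: total = 1152
  {West, Central}: total = 1235
  {West, South}: total = 1279
  {East, West}: total = 1298
  {East, North}: total = 1451
  {East, Central}: total = 1655
  {South, North}: total = 1661
  {East, South}: total = 1705
  {Central, North}: total = 1781
  {South, Central}: total = 1865
Best pair: {West, North} with total 1152.

{West, North}, total 1152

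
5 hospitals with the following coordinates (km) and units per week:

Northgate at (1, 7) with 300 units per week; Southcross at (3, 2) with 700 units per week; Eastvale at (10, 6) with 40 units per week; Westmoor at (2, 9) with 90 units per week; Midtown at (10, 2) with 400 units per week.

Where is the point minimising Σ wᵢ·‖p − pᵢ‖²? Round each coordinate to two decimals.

(4.56, 3.50)

The minimiser of Σwᵢ‖p−pᵢ‖² is the weighted centroid p* = (Σwᵢpᵢ)/(Σwᵢ).
Σwᵢ = 1530.
Σwᵢxᵢ = 300·1 + 700·3 + 40·10 + 90·2 + 400·10 = 6980.
Σwᵢyᵢ = 300·7 + 700·2 + 40·6 + 90·9 + 400·2 = 5350.
x* = 6980/1530 = 4.56, y* = 5350/1530 = 3.50.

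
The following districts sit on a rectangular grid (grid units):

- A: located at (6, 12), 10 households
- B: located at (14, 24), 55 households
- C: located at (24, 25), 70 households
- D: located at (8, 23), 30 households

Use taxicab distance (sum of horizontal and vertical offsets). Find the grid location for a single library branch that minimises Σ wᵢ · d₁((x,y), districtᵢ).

(14, 24)

Manhattan distance separates: Σwᵢ(|x−xᵢ|+|y−yᵢ|) = Σwᵢ|x−xᵢ| + Σwᵢ|y−yᵢ|, so x and y are optimised independently as 1-D weighted medians.
Total weight W = 165; half = 82.5.
x-coordinate, sorted with cumulative weight:
  x=6 (A, w=10) cum 10
  x=8 (D, w=30) cum 40
  x=14 (B, w=55) cum 95  ← median
  x=24 (C, w=70) cum 165
⇒ x* = 14
y-coordinate, sorted with cumulative weight:
  y=12 (A, w=10) cum 10
  y=23 (D, w=30) cum 40
  y=24 (B, w=55) cum 95  ← median
  y=25 (C, w=70) cum 165
⇒ y* = 24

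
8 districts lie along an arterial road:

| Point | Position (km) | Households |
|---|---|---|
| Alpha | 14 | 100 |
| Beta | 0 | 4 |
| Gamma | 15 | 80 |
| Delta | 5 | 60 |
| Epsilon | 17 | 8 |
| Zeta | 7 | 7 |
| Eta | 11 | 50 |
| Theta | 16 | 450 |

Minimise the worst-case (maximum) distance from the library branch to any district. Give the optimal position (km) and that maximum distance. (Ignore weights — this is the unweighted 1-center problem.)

The 1-center on a line is the midpoint of the two extreme points: leftmost at 0, rightmost at 17.
Optimal location = (0 + 17)/2 = 8.5; maximum distance = (17 − 0)/2 = 8.5.

location 8.5, max distance 8.5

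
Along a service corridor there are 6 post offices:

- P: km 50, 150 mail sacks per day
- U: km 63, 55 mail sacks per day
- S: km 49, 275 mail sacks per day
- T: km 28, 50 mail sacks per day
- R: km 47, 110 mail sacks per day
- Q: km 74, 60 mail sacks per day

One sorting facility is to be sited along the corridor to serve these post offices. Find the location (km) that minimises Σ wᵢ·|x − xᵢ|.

x = 49

For a sum of weighted absolute distances on a line, the optimum is the weighted median (not the mean). Total weight W = 700; half-weight = 350.
Sort by position and accumulate weight:
  km 28 (T, w=50) → cum 50
  km 47 (R, w=110) → cum 160
  km 49 (S, w=275) → cum 435  ≥ 350 → median here
  km 50 (P, w=150) → cum 585
  km 63 (U, w=55) → cum 640
  km 74 (Q, w=60) → cum 700
Optimal location: km 49.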